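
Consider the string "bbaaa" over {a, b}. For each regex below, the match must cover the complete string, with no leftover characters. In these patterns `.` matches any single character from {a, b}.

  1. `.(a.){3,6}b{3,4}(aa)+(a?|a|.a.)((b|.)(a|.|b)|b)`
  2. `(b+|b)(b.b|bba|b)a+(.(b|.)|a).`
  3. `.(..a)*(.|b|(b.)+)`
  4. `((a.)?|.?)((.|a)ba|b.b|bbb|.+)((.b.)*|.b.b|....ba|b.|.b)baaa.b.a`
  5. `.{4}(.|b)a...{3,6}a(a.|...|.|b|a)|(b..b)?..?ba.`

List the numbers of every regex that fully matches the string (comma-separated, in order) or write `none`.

1 → no match
2 → match
3 → match
4 → no match
5 → no match

2, 3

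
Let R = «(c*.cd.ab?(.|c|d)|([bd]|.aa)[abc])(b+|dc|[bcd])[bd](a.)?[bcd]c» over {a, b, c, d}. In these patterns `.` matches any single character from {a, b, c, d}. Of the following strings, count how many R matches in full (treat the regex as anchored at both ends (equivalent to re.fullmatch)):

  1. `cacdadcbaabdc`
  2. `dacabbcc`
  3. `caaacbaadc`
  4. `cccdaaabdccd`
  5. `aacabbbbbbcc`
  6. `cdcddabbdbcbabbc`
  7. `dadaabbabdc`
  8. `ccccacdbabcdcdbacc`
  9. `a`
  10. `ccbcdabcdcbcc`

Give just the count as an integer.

1 → no match
2. `dacabbcc` → no match
3. `caaacbaadc` → match
4. `cccdaaabdccd` → no match — must end with `c`
5. `aacabbbbbbcc` → no match
6 → no match
7. `dadaabbabdc` → no match
8 → no match
9. `a` → no match — must end with `c`
10 → no match
Total matched: 1

1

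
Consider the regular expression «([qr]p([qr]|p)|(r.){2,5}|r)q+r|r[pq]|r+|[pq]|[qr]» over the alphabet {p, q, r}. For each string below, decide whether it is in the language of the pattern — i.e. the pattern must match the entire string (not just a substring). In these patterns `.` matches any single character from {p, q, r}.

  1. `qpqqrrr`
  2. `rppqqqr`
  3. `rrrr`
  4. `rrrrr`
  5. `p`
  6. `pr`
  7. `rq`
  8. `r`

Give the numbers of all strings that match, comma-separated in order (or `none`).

2, 3, 4, 5, 7, 8

1 → no match
2 → match
3 → match
4 → match
5 → match
6 → no match
7 → match
8 → match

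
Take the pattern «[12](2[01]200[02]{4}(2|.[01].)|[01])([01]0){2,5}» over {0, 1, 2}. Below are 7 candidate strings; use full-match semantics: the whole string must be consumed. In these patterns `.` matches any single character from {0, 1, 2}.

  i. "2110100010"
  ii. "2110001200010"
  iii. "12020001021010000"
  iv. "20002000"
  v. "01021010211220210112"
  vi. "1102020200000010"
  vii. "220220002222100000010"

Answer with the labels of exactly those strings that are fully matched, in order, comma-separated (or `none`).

i

i → match
ii → no match
iii → no match
iv → no match
v → no match — must end with "0"
vi → no match
vii → no match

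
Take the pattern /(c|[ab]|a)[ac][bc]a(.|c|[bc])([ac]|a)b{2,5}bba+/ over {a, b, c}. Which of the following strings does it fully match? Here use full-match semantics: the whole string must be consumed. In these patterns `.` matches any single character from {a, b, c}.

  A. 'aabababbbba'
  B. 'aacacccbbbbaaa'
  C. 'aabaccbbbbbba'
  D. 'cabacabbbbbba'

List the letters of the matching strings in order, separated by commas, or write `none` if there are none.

A → match
B → no match
C → match
D → match

A, C, D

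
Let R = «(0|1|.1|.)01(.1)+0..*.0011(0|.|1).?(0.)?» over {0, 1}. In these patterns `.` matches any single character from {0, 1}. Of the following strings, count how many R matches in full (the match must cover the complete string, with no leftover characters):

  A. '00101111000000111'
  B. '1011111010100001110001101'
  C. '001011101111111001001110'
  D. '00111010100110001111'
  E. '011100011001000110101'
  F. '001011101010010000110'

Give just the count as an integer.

4

A → no match
B → match
C → match
D → match
E → no match
F → match
Total matched: 4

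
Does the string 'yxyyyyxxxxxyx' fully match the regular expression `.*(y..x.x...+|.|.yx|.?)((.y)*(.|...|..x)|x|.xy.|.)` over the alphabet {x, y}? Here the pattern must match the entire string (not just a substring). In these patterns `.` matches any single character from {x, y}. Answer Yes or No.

Yes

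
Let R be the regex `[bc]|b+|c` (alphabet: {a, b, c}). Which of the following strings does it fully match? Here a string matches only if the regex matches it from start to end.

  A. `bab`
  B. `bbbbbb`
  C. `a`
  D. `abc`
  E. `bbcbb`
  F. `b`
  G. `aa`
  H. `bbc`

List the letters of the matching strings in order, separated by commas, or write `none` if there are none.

A. `bab` → no match
B. `bbbbbb` → match
C. `a` → no match
D. `abc` → no match
E. `bbcbb` → no match
F. `b` → match
G. `aa` → no match
H. `bbc` → no match

B, F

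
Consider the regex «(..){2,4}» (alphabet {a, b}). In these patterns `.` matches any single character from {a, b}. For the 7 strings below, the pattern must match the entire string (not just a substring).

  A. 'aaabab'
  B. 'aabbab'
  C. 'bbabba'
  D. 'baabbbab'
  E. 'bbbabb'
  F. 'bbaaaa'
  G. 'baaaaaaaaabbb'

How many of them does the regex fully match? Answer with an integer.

6

A → match
B → match
C → match
D → match
E → match
F → match
G → no match
Total matched: 6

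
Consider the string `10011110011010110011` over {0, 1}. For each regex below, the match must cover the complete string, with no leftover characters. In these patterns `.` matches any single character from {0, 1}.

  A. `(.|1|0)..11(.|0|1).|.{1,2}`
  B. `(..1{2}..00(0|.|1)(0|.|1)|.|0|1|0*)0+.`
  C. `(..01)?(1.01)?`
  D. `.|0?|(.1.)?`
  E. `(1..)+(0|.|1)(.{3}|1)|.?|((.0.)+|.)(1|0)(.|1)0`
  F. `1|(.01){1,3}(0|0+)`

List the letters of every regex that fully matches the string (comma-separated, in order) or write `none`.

A → no match
B → no match
C → no match
D → no match
E → match
F → no match

E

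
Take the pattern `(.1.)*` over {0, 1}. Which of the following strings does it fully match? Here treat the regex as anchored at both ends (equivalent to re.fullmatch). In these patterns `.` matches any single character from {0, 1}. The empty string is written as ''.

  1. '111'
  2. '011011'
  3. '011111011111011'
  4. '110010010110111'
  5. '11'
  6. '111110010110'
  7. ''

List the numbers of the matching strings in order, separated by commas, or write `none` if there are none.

1 → match
2 → match
3 → match
4 → match
5 → no match
6 → match
7 → match

1, 2, 3, 4, 6, 7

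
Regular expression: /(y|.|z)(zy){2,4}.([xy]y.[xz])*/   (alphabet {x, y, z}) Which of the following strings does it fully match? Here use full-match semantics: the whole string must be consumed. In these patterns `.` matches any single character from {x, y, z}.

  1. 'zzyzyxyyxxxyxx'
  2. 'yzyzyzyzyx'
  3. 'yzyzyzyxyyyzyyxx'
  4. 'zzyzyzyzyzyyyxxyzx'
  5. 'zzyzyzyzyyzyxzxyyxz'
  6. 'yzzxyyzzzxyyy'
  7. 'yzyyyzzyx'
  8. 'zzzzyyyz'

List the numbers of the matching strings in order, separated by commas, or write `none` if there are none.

1, 2, 3, 4

1 → match
2 → match
3 → match
4 → match
5 → no match
6 → no match
7 → no match
8 → no match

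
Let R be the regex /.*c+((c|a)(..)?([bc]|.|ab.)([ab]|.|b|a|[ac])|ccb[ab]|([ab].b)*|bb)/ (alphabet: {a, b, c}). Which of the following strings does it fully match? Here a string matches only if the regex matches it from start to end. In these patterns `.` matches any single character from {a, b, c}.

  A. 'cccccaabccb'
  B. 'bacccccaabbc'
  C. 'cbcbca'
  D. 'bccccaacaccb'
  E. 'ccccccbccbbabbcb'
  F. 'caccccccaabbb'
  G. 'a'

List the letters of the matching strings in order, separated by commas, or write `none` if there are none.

B, F

A → no match
B → match
C → no match
D → no match
E → no match
F → match
G → no match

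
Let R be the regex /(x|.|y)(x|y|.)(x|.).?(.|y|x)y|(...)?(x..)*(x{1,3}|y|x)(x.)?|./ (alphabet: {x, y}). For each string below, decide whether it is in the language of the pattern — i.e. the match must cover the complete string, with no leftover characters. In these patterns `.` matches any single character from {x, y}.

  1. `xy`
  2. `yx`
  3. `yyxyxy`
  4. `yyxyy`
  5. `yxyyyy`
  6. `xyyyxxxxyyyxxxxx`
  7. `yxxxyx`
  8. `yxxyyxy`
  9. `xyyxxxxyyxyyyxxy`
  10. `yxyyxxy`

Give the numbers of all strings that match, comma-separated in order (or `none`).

1. `xy` → no match
2. `yx` → no match
3. `yyxyxy` → match
4. `yyxyy` → match
5. `yxyyyy` → match
6 → no match
7. `yxxxyx` → no match
8. `yxxyyxy` → no match
9 → no match
10. `yxyyxxy` → no match

3, 4, 5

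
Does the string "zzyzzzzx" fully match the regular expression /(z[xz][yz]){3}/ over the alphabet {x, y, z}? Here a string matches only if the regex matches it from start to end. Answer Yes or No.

No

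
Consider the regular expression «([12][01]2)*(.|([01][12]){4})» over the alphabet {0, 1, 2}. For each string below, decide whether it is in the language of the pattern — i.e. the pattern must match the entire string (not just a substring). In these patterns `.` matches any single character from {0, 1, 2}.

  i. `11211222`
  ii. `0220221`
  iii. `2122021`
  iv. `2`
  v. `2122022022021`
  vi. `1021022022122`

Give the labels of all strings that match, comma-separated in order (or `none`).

i → no match
ii → no match
iii → match
iv → match
v → match
vi → match

iii, iv, v, vi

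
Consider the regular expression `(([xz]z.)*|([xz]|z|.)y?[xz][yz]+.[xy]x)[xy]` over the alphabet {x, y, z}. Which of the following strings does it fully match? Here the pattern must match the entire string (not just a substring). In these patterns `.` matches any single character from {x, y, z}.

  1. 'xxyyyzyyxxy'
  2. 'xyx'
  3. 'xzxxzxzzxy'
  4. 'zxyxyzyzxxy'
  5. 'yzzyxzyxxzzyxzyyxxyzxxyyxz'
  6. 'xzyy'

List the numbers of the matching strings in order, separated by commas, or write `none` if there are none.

1 → match
2 → no match
3 → match
4 → no match
5 → no match
6 → match

1, 3, 6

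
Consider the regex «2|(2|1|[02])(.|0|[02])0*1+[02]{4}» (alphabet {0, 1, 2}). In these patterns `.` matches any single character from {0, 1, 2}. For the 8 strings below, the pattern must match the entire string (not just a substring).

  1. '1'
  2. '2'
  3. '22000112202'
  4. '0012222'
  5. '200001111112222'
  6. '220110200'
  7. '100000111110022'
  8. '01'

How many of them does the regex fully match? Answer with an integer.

1 → no match
2 → match
3 → match
4 → match
5 → match
6 → match
7 → match
8 → no match
Total matched: 6

6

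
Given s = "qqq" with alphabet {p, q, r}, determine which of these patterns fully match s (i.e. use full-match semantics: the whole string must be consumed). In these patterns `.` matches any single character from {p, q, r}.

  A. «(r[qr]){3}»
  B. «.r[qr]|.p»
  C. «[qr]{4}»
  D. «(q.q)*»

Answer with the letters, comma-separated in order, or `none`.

D

A → no match — must start with "r"
B → no match
C → no match
D → match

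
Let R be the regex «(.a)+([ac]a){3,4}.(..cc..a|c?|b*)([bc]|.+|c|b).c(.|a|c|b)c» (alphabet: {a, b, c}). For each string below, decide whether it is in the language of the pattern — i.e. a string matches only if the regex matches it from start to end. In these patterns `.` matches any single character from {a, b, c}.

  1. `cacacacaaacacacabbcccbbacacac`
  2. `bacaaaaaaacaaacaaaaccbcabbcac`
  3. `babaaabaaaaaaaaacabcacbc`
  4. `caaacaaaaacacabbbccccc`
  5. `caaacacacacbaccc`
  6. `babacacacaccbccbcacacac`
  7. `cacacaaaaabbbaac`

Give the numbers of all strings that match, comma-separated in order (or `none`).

1 → match
2 → match
3 → match
4 → match
5 → match
6 → match
7 → no match

1, 2, 3, 4, 5, 6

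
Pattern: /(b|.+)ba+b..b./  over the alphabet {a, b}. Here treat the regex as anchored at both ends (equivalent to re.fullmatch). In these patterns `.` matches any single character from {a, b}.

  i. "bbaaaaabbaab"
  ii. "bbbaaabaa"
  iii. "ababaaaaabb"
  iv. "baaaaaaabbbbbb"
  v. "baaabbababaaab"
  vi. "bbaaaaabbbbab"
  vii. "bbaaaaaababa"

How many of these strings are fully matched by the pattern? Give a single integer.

0

i. "bbaaaaabbaab" → no match
ii. "bbbaaabaa" → no match
iii. "ababaaaaabb" → no match
iv → no match
v → no match
vi → no match
vii. "bbaaaaaababa" → no match
Total matched: 0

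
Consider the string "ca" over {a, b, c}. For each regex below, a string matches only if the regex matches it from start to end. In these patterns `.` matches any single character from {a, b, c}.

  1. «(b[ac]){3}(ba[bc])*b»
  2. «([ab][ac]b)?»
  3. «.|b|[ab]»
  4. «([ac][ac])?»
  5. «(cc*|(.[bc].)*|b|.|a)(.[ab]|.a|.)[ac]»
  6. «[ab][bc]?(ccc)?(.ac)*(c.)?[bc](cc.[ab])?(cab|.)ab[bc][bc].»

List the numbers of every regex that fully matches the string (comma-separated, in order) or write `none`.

4, 5

1 → no match — must start with "b"
2 → no match
3 → no match
4 → match
5 → match
6 → no match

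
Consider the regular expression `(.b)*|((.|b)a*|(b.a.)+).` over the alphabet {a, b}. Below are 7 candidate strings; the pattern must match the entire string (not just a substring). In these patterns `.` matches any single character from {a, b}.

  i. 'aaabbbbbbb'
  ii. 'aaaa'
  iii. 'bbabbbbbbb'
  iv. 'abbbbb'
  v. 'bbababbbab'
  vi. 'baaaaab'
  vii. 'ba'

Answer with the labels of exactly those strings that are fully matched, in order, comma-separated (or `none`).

i → no match
ii → match
iii → match
iv → match
v → match
vi → match
vii → match

ii, iii, iv, v, vi, vii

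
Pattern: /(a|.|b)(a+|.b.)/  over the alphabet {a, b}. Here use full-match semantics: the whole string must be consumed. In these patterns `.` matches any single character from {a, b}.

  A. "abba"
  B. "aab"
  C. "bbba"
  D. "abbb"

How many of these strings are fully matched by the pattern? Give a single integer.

A → match
B → no match
C → match
D → match
Total matched: 3

3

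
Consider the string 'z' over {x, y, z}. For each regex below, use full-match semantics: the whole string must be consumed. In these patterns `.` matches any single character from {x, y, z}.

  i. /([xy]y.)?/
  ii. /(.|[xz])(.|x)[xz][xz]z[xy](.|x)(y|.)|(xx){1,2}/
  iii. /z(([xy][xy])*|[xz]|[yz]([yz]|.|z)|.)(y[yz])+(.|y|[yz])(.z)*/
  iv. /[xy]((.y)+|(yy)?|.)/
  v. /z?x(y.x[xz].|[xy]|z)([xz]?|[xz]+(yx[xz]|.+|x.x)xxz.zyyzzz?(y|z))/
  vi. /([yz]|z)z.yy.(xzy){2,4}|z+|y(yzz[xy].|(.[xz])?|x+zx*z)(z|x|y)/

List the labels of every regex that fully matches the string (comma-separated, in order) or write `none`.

vi

i → no match
ii → no match
iii → no match
iv → no match
v → no match
vi → match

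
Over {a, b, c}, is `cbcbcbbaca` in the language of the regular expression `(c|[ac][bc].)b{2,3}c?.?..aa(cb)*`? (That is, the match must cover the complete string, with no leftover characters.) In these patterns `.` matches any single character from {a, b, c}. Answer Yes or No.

No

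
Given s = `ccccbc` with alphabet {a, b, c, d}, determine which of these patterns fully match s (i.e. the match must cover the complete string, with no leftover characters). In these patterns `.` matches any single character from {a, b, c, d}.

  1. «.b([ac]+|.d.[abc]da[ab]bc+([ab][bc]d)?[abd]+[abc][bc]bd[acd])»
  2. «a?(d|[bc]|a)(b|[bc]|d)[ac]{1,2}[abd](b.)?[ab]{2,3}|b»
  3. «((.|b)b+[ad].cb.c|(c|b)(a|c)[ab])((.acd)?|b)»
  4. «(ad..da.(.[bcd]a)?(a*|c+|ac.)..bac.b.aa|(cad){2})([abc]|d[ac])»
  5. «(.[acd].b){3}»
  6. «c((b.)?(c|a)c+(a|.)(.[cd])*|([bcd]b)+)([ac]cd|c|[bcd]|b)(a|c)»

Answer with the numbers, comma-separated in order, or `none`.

6

1 → no match
2 → no match
3 → no match
4 → no match
5 → no match — must end with `b`
6 → match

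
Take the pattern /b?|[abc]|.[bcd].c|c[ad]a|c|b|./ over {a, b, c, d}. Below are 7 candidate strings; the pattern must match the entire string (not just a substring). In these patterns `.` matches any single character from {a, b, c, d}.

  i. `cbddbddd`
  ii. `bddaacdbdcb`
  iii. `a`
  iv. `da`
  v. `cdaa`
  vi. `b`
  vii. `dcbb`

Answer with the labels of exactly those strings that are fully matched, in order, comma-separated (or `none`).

i → no match
ii → no match
iii → match
iv → no match
v → no match
vi → match
vii → no match

iii, vi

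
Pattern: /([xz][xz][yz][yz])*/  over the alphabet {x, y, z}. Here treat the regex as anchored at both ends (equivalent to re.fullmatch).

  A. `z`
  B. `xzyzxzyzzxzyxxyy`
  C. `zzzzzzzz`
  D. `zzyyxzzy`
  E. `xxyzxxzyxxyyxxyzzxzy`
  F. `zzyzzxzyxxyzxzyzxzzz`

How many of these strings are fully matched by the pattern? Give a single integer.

A → no match
B → match
C → match
D → match
E → match
F → match
Total matched: 5

5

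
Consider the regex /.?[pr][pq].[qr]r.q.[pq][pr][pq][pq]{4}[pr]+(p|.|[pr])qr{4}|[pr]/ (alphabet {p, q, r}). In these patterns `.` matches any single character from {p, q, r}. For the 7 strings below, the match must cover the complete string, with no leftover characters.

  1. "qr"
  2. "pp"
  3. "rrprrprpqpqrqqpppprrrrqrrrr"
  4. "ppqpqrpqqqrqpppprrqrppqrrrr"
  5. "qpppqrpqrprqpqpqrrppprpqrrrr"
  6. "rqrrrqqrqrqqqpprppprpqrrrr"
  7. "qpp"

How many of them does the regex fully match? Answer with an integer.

1 → no match
2 → no match
3 → no match
4 → no match
5 → match
6 → match
7 → no match
Total matched: 2

2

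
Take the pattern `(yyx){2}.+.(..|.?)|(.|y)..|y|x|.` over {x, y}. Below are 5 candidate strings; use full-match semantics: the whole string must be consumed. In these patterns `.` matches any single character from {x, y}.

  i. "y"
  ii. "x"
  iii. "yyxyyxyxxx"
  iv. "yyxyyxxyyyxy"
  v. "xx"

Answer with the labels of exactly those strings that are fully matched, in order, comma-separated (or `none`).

i → match
ii → match
iii → match
iv → match
v → no match

i, ii, iii, iv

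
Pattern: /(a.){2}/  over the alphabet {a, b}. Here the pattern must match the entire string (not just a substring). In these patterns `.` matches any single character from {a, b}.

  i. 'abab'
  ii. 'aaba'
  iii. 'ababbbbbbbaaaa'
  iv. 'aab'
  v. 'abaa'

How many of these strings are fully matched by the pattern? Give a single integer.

i. 'abab' → match
ii. 'aaba' → no match
iii → no match
iv. 'aab' → no match
v. 'abaa' → match
Total matched: 2

2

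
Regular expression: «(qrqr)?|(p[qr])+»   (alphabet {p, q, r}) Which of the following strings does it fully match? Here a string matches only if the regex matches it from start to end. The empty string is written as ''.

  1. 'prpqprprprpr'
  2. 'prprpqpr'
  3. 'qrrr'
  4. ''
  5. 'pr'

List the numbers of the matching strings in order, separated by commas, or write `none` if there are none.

1 → match
2 → match
3 → no match
4 → match
5 → match

1, 2, 4, 5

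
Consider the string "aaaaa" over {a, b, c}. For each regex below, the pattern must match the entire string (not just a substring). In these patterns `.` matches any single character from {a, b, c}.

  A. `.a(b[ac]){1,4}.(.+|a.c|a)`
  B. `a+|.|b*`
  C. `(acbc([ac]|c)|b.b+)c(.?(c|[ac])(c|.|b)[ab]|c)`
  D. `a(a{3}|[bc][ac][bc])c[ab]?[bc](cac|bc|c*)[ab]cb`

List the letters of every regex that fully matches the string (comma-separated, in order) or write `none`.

B

A → no match
B → match
C → no match
D → no match — must end with "cb"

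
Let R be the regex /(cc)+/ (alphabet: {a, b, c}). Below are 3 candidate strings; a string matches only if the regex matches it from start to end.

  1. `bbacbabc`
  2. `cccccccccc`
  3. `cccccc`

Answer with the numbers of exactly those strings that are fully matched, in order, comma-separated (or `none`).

2, 3

1 → no match — must start with `cc`
2 → match
3 → match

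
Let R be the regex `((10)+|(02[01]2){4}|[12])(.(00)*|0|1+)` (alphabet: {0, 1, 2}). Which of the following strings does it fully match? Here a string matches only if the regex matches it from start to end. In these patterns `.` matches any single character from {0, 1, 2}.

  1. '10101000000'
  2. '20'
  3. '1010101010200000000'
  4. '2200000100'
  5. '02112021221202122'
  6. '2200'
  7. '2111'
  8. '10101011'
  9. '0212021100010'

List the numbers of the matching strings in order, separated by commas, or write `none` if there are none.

1, 2, 3, 6, 7, 8

1. '10101000000' → match
2. '20' → match
3 → match
4. '2200000100' → no match
5 → no match
6. '2200' → match
7. '2111' → match
8. '10101011' → match
9 → no match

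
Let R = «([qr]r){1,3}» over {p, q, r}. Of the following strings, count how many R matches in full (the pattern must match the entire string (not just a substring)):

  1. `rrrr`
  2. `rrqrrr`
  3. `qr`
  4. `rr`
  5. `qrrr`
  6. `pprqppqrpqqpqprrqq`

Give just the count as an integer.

1 → match
2 → match
3 → match
4 → match
5 → match
6 → no match — must end with `r`
Total matched: 5

5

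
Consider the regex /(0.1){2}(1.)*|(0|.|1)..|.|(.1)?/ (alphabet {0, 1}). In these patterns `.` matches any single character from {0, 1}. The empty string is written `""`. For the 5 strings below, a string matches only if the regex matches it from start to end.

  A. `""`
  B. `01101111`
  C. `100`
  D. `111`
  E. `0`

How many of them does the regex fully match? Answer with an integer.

5

A → match
B → match
C → match
D → match
E → match
Total matched: 5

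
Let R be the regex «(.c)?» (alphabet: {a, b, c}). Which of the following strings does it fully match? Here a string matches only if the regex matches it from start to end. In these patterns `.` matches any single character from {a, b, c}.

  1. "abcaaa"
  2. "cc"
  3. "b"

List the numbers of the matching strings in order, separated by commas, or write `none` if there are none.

2

1. "abcaaa" → no match
2. "cc" → match
3. "b" → no match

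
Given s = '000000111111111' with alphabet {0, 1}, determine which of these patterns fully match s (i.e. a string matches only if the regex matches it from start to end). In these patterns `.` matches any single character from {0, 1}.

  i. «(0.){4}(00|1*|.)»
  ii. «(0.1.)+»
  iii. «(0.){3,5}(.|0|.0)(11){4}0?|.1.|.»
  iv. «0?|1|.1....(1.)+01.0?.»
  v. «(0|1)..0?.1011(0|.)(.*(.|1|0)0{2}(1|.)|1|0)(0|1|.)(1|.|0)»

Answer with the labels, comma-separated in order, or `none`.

i → no match
ii → no match
iii → match
iv → no match
v → no match

iii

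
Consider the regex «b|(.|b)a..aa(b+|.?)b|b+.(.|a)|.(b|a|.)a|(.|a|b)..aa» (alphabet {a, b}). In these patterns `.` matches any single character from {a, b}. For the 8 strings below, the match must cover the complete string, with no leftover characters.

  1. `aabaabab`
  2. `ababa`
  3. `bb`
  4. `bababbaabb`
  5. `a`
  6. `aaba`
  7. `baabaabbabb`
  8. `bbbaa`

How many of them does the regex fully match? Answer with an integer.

1

1 → no match
2 → no match
3 → no match
4 → no match
5 → no match
6 → no match
7 → no match
8 → match
Total matched: 1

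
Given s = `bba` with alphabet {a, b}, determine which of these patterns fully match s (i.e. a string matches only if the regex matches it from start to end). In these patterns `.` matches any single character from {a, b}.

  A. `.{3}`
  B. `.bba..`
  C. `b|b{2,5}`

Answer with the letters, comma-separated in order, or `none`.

A → match
B → no match
C → no match — must end with `b`

A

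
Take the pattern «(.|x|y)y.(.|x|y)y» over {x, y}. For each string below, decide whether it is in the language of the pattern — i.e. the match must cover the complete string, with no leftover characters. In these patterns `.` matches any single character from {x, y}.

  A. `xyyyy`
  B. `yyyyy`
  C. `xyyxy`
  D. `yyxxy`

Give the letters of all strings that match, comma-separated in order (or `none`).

A. `xyyyy` → match
B. `yyyyy` → match
C. `xyyxy` → match
D. `yyxxy` → match

A, B, C, D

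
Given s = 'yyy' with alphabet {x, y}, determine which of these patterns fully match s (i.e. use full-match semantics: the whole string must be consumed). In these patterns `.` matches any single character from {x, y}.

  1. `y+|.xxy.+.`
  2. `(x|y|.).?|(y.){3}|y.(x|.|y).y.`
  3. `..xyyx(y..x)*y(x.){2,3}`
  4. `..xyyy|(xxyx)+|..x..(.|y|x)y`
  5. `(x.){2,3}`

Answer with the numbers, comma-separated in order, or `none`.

1 → match
2 → no match
3 → no match
4 → no match
5 → no match — must start with 'x'

1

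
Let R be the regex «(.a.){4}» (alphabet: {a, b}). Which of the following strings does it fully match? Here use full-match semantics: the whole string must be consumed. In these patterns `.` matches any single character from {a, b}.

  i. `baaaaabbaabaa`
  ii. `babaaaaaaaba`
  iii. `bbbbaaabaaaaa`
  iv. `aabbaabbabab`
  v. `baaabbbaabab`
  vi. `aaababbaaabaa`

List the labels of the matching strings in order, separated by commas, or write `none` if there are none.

i → no match
ii → no match
iii → no match
iv → no match
v → no match
vi → no match

none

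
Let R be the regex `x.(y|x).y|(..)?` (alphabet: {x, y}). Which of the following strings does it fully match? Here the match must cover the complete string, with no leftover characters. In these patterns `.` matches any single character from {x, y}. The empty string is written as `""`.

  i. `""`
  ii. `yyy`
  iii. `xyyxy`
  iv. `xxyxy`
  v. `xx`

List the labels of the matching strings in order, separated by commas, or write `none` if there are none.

i, iii, iv, v

i → match
ii → no match
iii → match
iv → match
v → match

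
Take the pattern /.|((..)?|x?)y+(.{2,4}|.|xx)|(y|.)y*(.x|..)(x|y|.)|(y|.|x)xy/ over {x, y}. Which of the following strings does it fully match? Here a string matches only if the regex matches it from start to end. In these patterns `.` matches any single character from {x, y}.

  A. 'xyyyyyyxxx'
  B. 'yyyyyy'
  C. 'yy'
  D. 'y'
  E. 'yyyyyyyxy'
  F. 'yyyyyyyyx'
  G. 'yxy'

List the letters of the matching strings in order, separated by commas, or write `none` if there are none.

A. 'xyyyyyyxxx' → match
B. 'yyyyyy' → match
C. 'yy' → match
D. 'y' → match
E. 'yyyyyyyxy' → match
F. 'yyyyyyyyx' → match
G. 'yxy' → match

A, B, C, D, E, F, G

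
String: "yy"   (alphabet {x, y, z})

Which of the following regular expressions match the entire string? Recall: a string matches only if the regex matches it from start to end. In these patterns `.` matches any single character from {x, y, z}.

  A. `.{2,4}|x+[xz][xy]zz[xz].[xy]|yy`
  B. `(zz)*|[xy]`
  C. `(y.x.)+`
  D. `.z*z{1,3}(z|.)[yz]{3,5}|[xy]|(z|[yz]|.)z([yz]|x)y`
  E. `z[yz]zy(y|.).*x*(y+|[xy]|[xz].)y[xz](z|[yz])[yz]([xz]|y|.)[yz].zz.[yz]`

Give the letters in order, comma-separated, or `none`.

A → match
B → no match
C → no match
D → no match
E → no match — must start with "z"

A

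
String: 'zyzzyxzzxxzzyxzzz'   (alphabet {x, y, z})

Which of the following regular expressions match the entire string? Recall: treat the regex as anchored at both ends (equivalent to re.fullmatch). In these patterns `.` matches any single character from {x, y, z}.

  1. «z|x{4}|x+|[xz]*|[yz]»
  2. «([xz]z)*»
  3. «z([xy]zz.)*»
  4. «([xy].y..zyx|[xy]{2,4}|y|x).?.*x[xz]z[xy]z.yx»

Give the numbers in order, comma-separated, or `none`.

3

1 → no match
2 → no match
3 → match
4 → no match — must end with 'yx'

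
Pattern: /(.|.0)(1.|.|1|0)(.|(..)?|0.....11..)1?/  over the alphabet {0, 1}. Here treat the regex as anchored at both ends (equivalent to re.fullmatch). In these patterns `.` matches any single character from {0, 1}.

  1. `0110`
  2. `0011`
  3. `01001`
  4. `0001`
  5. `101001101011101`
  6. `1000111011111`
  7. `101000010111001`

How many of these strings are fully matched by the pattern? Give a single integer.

7

1. `0110` → match
2. `0011` → match
3. `01001` → match
4. `0001` → match
5 → match
6 → match
7 → match
Total matched: 7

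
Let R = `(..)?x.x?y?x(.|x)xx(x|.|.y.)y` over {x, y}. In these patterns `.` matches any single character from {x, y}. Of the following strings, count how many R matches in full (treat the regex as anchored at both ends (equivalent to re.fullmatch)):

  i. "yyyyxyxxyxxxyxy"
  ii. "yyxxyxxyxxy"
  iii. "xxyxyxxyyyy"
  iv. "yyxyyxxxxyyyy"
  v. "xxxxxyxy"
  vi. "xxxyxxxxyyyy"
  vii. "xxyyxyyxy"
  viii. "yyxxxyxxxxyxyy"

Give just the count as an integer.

3

i → no match
ii → no match
iii → match
iv → match
v → no match
vi → match
vii → no match
viii → no match
Total matched: 3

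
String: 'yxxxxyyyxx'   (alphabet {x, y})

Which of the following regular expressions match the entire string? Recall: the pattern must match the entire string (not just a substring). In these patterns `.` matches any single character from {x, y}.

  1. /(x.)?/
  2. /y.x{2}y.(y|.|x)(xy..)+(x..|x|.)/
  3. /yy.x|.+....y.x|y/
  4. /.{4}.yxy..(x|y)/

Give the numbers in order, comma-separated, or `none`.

1 → no match
2 → no match
3 → match
4 → no match

3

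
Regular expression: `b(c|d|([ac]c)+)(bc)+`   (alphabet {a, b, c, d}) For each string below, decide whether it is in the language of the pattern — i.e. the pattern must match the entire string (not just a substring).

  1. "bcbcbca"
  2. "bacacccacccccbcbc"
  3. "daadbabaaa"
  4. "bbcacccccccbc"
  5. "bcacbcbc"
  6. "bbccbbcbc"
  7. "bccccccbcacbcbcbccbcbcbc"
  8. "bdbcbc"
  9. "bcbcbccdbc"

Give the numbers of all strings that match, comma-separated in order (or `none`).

2, 8

1 → no match — must end with "bc"
2 → match
3 → no match — must start with "b"
4 → no match
5 → no match
6 → no match
7 → no match
8 → match
9 → no match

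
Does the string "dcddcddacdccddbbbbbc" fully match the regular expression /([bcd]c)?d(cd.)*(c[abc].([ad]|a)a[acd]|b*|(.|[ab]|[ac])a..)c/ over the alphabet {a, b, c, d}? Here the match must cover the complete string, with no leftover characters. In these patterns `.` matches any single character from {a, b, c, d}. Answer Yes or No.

No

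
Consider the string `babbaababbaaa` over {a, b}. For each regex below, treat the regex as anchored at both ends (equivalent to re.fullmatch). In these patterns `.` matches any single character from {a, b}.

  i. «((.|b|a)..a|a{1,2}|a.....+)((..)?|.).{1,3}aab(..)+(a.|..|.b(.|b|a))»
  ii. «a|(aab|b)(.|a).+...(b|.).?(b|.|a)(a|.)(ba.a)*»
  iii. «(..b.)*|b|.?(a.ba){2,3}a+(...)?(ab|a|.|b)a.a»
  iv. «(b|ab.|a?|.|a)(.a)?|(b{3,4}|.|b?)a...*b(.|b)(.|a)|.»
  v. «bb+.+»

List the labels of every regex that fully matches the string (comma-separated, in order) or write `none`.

ii

i → no match
ii → match
iii → no match
iv → no match
v → no match — must start with `bb`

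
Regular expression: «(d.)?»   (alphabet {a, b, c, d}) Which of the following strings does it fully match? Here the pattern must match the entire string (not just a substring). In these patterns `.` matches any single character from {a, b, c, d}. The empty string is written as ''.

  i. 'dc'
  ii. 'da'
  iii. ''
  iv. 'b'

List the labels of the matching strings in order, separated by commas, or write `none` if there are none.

i, ii, iii

i → match
ii → match
iii → match
iv → no match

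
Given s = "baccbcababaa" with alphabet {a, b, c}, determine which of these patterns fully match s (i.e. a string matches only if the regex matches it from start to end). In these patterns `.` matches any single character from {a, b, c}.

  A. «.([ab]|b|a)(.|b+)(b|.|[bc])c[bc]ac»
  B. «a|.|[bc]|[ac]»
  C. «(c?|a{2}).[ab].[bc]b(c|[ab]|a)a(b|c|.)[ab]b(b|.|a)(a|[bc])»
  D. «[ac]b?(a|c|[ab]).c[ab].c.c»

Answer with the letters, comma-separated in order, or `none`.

A → no match — must end with "ac"
B → no match
C → match
D → no match — must end with "c"

C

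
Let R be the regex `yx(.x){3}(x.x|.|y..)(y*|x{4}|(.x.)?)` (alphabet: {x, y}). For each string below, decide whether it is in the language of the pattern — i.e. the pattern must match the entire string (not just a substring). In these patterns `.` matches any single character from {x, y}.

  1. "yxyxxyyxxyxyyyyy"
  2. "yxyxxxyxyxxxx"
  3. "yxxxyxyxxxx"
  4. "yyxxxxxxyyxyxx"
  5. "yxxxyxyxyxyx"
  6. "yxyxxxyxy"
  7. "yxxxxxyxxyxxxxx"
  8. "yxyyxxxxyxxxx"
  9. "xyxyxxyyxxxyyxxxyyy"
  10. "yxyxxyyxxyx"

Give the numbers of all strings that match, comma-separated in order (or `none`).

2, 3, 6, 7

1 → no match
2 → match
3 → match
4 → no match — must start with "yx"
5 → no match
6 → match
7 → match
8 → no match
9 → no match — must start with "yx"
10 → no match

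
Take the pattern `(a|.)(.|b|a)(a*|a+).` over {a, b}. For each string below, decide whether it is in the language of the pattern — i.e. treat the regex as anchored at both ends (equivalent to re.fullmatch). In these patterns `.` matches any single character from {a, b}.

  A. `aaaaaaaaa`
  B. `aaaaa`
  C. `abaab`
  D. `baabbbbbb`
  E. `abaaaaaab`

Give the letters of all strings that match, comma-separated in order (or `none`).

A, B, C, E

A → match
B → match
C → match
D → no match
E → match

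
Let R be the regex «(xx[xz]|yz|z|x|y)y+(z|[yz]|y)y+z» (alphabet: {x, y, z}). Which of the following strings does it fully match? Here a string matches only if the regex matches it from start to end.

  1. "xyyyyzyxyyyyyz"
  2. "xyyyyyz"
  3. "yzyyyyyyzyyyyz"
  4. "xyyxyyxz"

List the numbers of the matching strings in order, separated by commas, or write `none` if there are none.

2, 3

1 → no match
2 → match
3 → match
4 → no match — must end with "yz"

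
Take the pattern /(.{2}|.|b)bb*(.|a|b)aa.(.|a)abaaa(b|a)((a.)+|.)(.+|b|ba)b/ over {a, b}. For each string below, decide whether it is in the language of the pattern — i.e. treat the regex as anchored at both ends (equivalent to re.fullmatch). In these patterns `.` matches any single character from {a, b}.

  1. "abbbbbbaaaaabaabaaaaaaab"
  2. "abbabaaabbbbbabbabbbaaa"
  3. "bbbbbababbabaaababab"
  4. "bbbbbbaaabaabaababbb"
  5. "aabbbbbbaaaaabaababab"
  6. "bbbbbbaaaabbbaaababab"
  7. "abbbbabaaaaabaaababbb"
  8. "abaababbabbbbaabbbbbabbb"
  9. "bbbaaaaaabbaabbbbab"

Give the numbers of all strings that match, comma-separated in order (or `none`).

1 → no match
2 → no match — must end with "b"
3 → no match
4 → no match
5 → no match
6 → no match
7 → no match
8 → no match
9 → no match

none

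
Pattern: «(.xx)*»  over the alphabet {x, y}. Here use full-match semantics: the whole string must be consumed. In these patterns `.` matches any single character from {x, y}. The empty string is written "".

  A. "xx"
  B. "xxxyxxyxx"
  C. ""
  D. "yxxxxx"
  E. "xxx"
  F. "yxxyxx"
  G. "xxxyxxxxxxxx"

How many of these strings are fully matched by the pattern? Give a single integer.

A → no match
B → match
C → match
D → match
E → match
F → match
G → match
Total matched: 6

6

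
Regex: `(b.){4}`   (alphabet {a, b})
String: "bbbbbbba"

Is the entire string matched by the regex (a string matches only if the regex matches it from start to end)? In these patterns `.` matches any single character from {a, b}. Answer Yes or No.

Yes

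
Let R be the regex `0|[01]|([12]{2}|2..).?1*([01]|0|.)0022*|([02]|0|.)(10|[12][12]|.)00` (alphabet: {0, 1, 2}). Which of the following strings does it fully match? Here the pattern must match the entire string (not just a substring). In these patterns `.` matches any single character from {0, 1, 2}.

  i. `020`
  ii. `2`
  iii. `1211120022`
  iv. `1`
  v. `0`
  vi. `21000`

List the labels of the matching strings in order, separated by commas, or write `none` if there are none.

iii, iv, v, vi

i → no match
ii → no match
iii → match
iv → match
v → match
vi → match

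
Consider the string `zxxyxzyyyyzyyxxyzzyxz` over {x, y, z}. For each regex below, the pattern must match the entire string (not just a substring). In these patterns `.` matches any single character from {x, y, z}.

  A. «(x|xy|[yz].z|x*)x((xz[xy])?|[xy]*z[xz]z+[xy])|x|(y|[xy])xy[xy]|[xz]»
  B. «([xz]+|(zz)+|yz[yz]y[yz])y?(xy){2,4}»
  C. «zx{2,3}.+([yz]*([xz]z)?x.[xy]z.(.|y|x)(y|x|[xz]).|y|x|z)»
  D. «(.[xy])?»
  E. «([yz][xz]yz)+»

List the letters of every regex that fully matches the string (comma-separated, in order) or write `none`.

A → no match
B → no match — must end with `xy`
C → match
D → no match
E → no match — must end with `yz`

C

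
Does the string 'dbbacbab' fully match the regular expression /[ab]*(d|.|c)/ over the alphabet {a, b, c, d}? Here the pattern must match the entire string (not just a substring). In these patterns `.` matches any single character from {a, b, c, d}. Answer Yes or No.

No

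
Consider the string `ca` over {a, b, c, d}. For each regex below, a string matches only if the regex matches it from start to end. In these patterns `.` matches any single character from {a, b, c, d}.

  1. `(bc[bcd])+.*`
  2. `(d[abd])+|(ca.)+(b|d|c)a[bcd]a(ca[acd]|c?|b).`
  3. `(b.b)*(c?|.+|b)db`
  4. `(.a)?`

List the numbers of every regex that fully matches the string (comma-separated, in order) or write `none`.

4

1 → no match — must start with `bc`
2 → no match
3 → no match — must end with `db`
4 → match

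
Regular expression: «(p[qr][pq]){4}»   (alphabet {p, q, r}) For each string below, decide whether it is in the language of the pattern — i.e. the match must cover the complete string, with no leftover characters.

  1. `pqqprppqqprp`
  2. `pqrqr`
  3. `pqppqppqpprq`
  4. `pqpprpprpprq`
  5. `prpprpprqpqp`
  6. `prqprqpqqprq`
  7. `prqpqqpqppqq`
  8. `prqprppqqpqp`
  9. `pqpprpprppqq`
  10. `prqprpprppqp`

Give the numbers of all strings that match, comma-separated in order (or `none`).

1 → match
2 → no match
3 → match
4 → match
5 → match
6 → match
7 → match
8 → match
9 → match
10 → match

1, 3, 4, 5, 6, 7, 8, 9, 10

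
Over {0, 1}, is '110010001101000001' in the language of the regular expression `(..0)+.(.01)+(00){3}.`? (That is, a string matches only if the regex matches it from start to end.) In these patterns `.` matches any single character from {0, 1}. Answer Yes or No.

No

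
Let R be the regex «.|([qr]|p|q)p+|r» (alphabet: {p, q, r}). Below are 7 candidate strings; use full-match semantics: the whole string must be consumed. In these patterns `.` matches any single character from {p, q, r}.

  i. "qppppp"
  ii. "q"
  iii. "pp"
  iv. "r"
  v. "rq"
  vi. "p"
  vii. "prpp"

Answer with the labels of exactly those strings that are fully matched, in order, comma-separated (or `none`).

i → match
ii → match
iii → match
iv → match
v → no match
vi → match
vii → no match

i, ii, iii, iv, vi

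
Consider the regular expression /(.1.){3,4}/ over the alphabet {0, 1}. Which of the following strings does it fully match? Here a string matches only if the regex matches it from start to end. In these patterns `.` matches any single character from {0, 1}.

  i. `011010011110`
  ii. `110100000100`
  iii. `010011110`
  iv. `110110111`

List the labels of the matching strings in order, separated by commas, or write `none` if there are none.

i, iii, iv

i → match
ii → no match
iii → match
iv → match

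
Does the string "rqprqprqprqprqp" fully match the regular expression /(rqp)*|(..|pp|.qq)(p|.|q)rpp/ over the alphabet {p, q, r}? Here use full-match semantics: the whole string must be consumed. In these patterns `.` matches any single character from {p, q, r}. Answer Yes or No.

Yes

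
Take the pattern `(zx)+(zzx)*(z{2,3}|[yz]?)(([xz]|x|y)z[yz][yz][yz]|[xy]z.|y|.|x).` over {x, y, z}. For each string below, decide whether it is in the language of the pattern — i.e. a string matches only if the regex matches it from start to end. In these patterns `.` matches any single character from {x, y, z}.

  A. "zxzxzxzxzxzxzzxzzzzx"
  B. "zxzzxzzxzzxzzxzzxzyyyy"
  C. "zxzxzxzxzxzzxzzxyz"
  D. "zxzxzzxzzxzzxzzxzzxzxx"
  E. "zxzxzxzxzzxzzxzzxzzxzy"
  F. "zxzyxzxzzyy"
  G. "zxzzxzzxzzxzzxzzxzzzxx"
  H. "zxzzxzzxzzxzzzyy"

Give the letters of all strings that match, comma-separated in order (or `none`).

A → match
B → match
C → match
D → match
E → match
F → no match
G → match
H → match

A, B, C, D, E, G, H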